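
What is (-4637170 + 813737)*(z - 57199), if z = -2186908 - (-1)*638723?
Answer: 6138078163272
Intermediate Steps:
z = -1548185 (z = -2186908 - 1*(-638723) = -2186908 + 638723 = -1548185)
(-4637170 + 813737)*(z - 57199) = (-4637170 + 813737)*(-1548185 - 57199) = -3823433*(-1605384) = 6138078163272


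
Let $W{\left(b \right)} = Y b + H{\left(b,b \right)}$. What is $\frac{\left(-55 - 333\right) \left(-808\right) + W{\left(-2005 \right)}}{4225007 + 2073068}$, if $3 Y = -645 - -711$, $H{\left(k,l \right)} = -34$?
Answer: $\frac{7696}{179945} \approx 0.042769$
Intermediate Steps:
$Y = 22$ ($Y = \frac{-645 - -711}{3} = \frac{-645 + 711}{3} = \frac{1}{3} \cdot 66 = 22$)
$W{\left(b \right)} = -34 + 22 b$ ($W{\left(b \right)} = 22 b - 34 = -34 + 22 b$)
$\frac{\left(-55 - 333\right) \left(-808\right) + W{\left(-2005 \right)}}{4225007 + 2073068} = \frac{\left(-55 - 333\right) \left(-808\right) + \left(-34 + 22 \left(-2005\right)\right)}{4225007 + 2073068} = \frac{\left(-388\right) \left(-808\right) - 44144}{6298075} = \left(313504 - 44144\right) \frac{1}{6298075} = 269360 \cdot \frac{1}{6298075} = \frac{7696}{179945}$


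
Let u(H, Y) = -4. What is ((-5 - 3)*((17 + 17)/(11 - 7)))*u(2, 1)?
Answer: 272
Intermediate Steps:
((-5 - 3)*((17 + 17)/(11 - 7)))*u(2, 1) = ((-5 - 3)*((17 + 17)/(11 - 7)))*(-4) = -272/4*(-4) = -8*17/2*(-4) = -68*(-4) = 272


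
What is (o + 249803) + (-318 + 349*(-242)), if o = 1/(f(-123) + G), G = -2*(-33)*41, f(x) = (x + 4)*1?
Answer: 426924850/2587 ≈ 1.6503e+5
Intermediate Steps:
f(x) = 4 + x (f(x) = (4 + x)*1 = 4 + x)
G = 2706 (G = 66*41 = 2706)
o = 1/2587 (o = 1/((4 - 123) + 2706) = 1/(-119 + 2706) = 1/2587 ≈ 0.00038655)
(o + 249803) + (-318 + 349*(-242)) = (1/2587 + 249803) + (-318 + 349*(-242)) = 646240362/2587 + (-318 - 84458) = 646240362/2587 - 84776 = 426924850/2587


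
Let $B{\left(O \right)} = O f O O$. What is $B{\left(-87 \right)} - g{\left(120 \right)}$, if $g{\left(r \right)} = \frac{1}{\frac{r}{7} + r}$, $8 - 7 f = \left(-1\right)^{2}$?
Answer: $- \frac{632162887}{960} \approx -6.585 \cdot 10^{5}$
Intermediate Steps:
$f = 1$ ($f = \frac{8}{7} - \frac{\left(-1\right)^{2}}{7} = \frac{8}{7} - \frac{1}{7} = 1$)
$g{\left(r \right)} = \frac{7}{8 r}$ ($g{\left(r \right)} = \frac{1}{r \frac{1}{7} + r} = \frac{1}{\frac{r}{7} + r} = \frac{1}{\frac{8}{7} r} = \frac{7}{8 r}$)
$B{\left(O \right)} = O^{3}$ ($B{\left(O \right)} = O 1 O O = O O^{2} = O^{3}$)
$B{\left(-87 \right)} - g{\left(120 \right)} = \left(-87\right)^{3} - \frac{7}{8 \cdot 120} = -658503 - \frac{7}{8} \cdot \frac{1}{120} = -658503 - \frac{7}{960} = - \frac{632162887}{960}$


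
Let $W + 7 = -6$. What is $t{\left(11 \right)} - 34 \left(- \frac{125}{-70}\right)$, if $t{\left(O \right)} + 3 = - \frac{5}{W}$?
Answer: $- \frac{5763}{91} \approx -63.33$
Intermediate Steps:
$W = -13$ ($W = -7 - 6 = -13$)
$t{\left(O \right)} = - \frac{34}{13}$ ($t{\left(O \right)} = -3 - \frac{5}{-13} = -3 - - \frac{5}{13} = -3 + \frac{5}{13} = - \frac{34}{13}$)
$t{\left(11 \right)} - 34 \left(- \frac{125}{-70}\right) = - \frac{34}{13} - 34 \left(- \frac{125}{-70}\right) = - \frac{34}{13} - 34 \left(\left(-125\right) \left(- \frac{1}{70}\right)\right) = - \frac{34}{13} - \frac{425}{7} = - \frac{5763}{91}$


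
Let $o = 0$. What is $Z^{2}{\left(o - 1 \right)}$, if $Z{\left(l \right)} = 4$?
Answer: $16$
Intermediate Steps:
$Z^{2}{\left(o - 1 \right)} = 4^{2} = 16$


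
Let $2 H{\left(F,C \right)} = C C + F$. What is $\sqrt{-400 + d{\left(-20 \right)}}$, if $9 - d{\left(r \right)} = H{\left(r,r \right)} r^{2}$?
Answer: $7 i \sqrt{1559} \approx 276.39 i$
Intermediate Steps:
$H{\left(F,C \right)} = \frac{F}{2} + \frac{C^{2}}{2}$ ($H{\left(F,C \right)} = \frac{C C + F}{2} = \frac{C^{2} + F}{2} = \frac{F + C^{2}}{2} = \frac{F}{2} + \frac{C^{2}}{2}$)
$d{\left(r \right)} = 9 - r^{2} \left(\frac{r}{2} + \frac{r^{2}}{2}\right)$ ($d{\left(r \right)} = 9 - \left(\frac{r}{2} + \frac{r^{2}}{2}\right) r^{2} = 9 - r^{2} \left(\frac{r}{2} + \frac{r^{2}}{2}\right)$)
$\sqrt{-400 + d{\left(-20 \right)}} = \sqrt{-400 - \left(-9 - 4000 + 80000\right)} = \sqrt{-400 - 75991} = \sqrt{-76391} = 7 i \sqrt{1559}$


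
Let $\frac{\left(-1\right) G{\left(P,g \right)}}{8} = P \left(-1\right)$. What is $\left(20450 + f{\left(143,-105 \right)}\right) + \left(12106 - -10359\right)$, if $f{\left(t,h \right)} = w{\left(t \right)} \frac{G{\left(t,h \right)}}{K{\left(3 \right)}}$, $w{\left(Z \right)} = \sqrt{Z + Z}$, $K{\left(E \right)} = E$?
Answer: $42915 + \frac{1144 \sqrt{286}}{3} \approx 49364.0$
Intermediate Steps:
$G{\left(P,g \right)} = 8 P$ ($G{\left(P,g \right)} = - 8 P \left(-1\right) = - 8 \left(- P\right) = 8 P$)
$w{\left(Z \right)} = \sqrt{2} \sqrt{Z}$ ($w{\left(Z \right)} = \sqrt{2 Z} = \sqrt{2} \sqrt{Z}$)
$f{\left(t,h \right)} = \frac{8 \sqrt{2} t^{\frac{3}{2}}}{3}$ ($f{\left(t,h \right)} = \sqrt{2} \sqrt{t} \frac{8 t}{3} = \frac{8 \sqrt{2} t^{\frac{3}{2}}}{3}$)
$\left(20450 + f{\left(143,-105 \right)}\right) + \left(12106 - -10359\right) = \left(20450 + \frac{8 \sqrt{2} \cdot 143^{\frac{3}{2}}}{3}\right) + \left(12106 - -10359\right) = \left(20450 + \frac{8 \sqrt{2} \cdot 143 \sqrt{143}}{3}\right) + \left(12106 + 10359\right) = \left(20450 + \frac{1144 \sqrt{286}}{3}\right) + 22465 = 42915 + \frac{1144 \sqrt{286}}{3}$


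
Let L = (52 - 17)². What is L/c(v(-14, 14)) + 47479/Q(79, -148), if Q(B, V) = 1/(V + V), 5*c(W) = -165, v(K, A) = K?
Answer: -463776097/33 ≈ -1.4054e+7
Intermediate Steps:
c(W) = -33 (c(W) = (⅕)*(-165) = -33)
L = 1225 (L = 35² = 1225)
Q(B, V) = 1/(2*V)
L/c(v(-14, 14)) + 47479/Q(79, -148) = 1225/(-33) + 47479/(((½)/(-148))) = 1225*(-1/33) + 47479/(((½)*(-1/148))) = -1225/33 + 47479/(-1/296) = -1225/33 + 47479*(-296) = -1225/33 - 14053784 = -463776097/33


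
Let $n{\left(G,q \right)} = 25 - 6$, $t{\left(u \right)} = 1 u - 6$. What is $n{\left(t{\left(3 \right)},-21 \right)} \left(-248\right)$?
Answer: $-4712$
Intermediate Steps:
$t{\left(u \right)} = -6 + u$ ($t{\left(u \right)} = u - 6 = -6 + u$)
$n{\left(G,q \right)} = 19$
$n{\left(t{\left(3 \right)},-21 \right)} \left(-248\right) = 19 \left(-248\right) = -4712$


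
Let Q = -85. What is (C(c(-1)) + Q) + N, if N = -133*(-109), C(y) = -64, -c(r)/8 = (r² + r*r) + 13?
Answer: 14348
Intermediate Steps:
c(r) = -104 - 16*r² (c(r) = -8*((r² + r*r) + 13) = -8*((r² + r²) + 13) = -8*(2*r² + 13) = -8*(13 + 2*r²) = -104 - 16*r²)
N = 14497
(C(c(-1)) + Q) + N = (-64 - 85) + 14497 = -149 + 14497 = 14348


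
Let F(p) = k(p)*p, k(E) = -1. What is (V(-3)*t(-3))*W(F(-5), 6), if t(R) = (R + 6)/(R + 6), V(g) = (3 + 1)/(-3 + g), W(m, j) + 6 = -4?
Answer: 20/3 ≈ 6.6667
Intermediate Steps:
F(p) = -p
W(m, j) = -10 (W(m, j) = -6 - 4 = -10)
V(g) = 4/(-3 + g)
t(R) = 1 (t(R) = (6 + R)/(6 + R) = 1)
(V(-3)*t(-3))*W(F(-5), 6) = ((4/(-3 - 3))*1)*(-10) = ((4/(-6))*1)*(-10) = ((4*(-⅙))*1)*(-10) = -⅔*1*(-10) = -⅔*(-10) = 20/3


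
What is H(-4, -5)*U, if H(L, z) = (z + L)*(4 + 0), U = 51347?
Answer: -1848492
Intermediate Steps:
H(L, z) = 4*L + 4*z (H(L, z) = (L + z)*4 = 4*L + 4*z)
H(-4, -5)*U = (4*(-4) + 4*(-5))*51347 = (-16 - 20)*51347 = -36*51347 = -1848492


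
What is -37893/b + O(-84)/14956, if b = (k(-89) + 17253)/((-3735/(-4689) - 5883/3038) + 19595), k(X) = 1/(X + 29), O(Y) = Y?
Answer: -131819986103910797811/3063136959449119 ≈ -43034.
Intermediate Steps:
k(X) = 1/(29 + X)
b = 819239625421/930393676110 (b = (1/(29 - 89) + 17253)/((-3735/(-4689) - 5883/3038) + 19595) = (1/(-60) + 17253)/((-3735*(-1/4689) - 5883*1/3038) + 19595) = (-1/60 + 17253)/((415/521 - 5883/3038) + 19595) = 1035179/(60*(-1804273/1582798 + 19595)) = 1035179/(60*(31013122537/1582798)) = (1035179/60)*(1582798/31013122537) = 819239625421/930393676110 ≈ 0.88053)
-37893/b + O(-84)/14956 = -37893/819239625421/930393676110 - 84/14956 = -37893*930393676110/819239625421 - 84*1/14956 = -35255407568836230/819239625421 - 21/3739 = -131819986103910797811/3063136959449119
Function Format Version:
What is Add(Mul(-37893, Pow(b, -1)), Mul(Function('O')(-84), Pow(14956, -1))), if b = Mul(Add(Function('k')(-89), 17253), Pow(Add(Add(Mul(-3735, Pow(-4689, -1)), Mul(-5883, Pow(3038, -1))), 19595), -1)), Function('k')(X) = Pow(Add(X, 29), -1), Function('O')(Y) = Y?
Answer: Rational(-131819986103910797811, 3063136959449119) ≈ -43034.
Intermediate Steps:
Function('k')(X) = Pow(Add(29, X), -1)
b = Rational(819239625421, 930393676110) (b = Mul(Add(Pow(Add(29, -89), -1), 17253), Pow(Add(Add(Mul(-3735, Pow(-4689, -1)), Mul(-5883, Pow(3038, -1))), 19595), -1)) = Mul(Add(Pow(-60, -1), 17253), Pow(Add(Add(Mul(-3735, Rational(-1, 4689)), Mul(-5883, Rational(1, 3038))), 19595), -1)) = Mul(Add(Rational(-1, 60), 17253), Pow(Add(Add(Rational(415, 521), Rational(-5883, 3038)), 19595), -1)) = Mul(Rational(1035179, 60), Pow(Add(Rational(-1804273, 1582798), 19595), -1)) = Mul(Rational(1035179, 60), Pow(Rational(31013122537, 1582798), -1)) = Mul(Rational(1035179, 60), Rational(1582798, 31013122537)) = Rational(819239625421, 930393676110) ≈ 0.88053)
Add(Mul(-37893, Pow(b, -1)), Mul(Function('O')(-84), Pow(14956, -1))) = Add(Mul(-37893, Pow(Rational(819239625421, 930393676110), -1)), Mul(-84, Pow(14956, -1))) = Add(Mul(-37893, Rational(930393676110, 819239625421)), Mul(-84, Rational(1, 14956))) = Add(Rational(-35255407568836230, 819239625421), Rational(-21, 3739)) = Rational(-131819986103910797811, 3063136959449119)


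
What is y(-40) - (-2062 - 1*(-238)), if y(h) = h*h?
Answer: 3424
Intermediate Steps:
y(h) = h**2
y(-40) - (-2062 - 1*(-238)) = (-40)**2 - (-2062 - 1*(-238)) = 1600 - (-2062 + 238) = 1600 - 1*(-1824) = 1600 + 1824 = 3424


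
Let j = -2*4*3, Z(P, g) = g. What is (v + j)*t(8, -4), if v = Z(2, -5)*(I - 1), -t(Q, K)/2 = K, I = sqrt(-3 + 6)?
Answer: -152 - 40*sqrt(3) ≈ -221.28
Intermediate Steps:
I = sqrt(3) ≈ 1.7320
t(Q, K) = -2*K
v = 5 - 5*sqrt(3) (v = -5*(sqrt(3) - 1) = -5*(-1 + sqrt(3)) = 5 - 5*sqrt(3) ≈ -3.6603)
j = -24 (j = -8*3 = -24)
(v + j)*t(8, -4) = ((5 - 5*sqrt(3)) - 24)*(-2*(-4)) = (-19 - 5*sqrt(3))*8 = -152 - 40*sqrt(3)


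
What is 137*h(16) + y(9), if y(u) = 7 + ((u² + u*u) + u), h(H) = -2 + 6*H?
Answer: 13056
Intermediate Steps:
y(u) = 7 + u + 2*u² (y(u) = 7 + ((u² + u²) + u) = 7 + (2*u² + u) = 7 + (u + 2*u²) = 7 + u + 2*u²)
137*h(16) + y(9) = 137*(-2 + 6*16) + (7 + 9 + 2*9²) = 137*(-2 + 96) + (7 + 9 + 2*81) = 137*94 + (7 + 9 + 162) = 12878 + 178 = 13056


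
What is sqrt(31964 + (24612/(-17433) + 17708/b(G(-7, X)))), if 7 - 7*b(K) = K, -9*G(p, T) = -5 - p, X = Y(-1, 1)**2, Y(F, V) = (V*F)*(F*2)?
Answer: 2*sqrt(10367898947835)/29055 ≈ 221.64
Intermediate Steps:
Y(F, V) = 2*V*F**2 (Y(F, V) = (F*V)*(2*F) = 2*V*F**2)
X = 4 (X = (2*1*(-1)**2)**2 = (2*1*1)**2 = 2**2 = 4)
G(p, T) = 5/9 + p/9 (G(p, T) = -(-5 - p)/9 = 5/9 + p/9)
b(K) = 1 - K/7
sqrt(31964 + (24612/(-17433) + 17708/b(G(-7, X)))) = sqrt(31964 + (24612/(-17433) + 17708/(1 - (5/9 + (1/9)*(-7))/7))) = sqrt(31964 + (24612*(-1/17433) + 17708/(1 - (5/9 - 7/9)/7))) = sqrt(31964 + (-8204/5811 + 17708/(1 - 1/7*(-2/9)))) = sqrt(31964 + (-8204/5811 + 17708/(1 + 2/63))) = sqrt(31964 + (-8204/5811 + 17708/(65/63))) = sqrt(31964 + (-8204/5811 + 17708*(63/65))) = sqrt(31964 + (-8204/5811 + 1115604/65)) = sqrt(31964 + 498633968/29055) = sqrt(1427347988/29055) = 2*sqrt(10367898947835)/29055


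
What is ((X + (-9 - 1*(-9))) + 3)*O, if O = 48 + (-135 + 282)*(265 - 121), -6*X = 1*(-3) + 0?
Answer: 74256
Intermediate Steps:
X = ½ (X = -(1*(-3) + 0)/6 = -(-3 + 0)/6 = -⅙*(-3) = ½ ≈ 0.50000)
O = 21216 (O = 48 + 147*144 = 48 + 21168 = 21216)
((X + (-9 - 1*(-9))) + 3)*O = ((½ + (-9 - 1*(-9))) + 3)*21216 = ((½ + (-9 + 9)) + 3)*21216 = ((½ + 0) + 3)*21216 = (½ + 3)*21216 = (7/2)*21216 = 74256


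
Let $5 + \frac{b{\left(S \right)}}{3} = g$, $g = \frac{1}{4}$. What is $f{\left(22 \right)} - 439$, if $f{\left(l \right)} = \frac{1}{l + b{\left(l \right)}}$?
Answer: $- \frac{13605}{31} \approx -438.87$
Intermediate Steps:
$g = \frac{1}{4} \approx 0.25$
$b{\left(S \right)} = - \frac{57}{4}$ ($b{\left(S \right)} = -15 + 3 \cdot \frac{1}{4} = -15 + \frac{3}{4} = - \frac{57}{4}$)
$f{\left(l \right)} = \frac{1}{- \frac{57}{4} + l}$ ($f{\left(l \right)} = \frac{1}{l - \frac{57}{4}} = \frac{1}{- \frac{57}{4} + l}$)
$f{\left(22 \right)} - 439 = \frac{4}{-57 + 4 \cdot 22} - 439 = \frac{4}{-57 + 88} - 439 = \frac{4}{31} - 439 = - \frac{13605}{31}$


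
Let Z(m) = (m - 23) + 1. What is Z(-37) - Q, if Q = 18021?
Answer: -18080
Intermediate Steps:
Z(m) = -22 + m (Z(m) = (-23 + m) + 1 = -22 + m)
Z(-37) - Q = (-22 - 37) - 1*18021 = -59 - 18021 = -18080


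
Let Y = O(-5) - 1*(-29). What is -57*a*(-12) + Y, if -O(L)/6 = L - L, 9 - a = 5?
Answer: 2765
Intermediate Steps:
a = 4 (a = 9 - 1*5 = 9 - 5 = 4)
O(L) = 0 (O(L) = -6*(L - L) = -6*0 = 0)
Y = 29 (Y = 0 - 1*(-29) = 0 + 29 = 29)
-57*a*(-12) + Y = -228*(-12) + 29 = -57*(-48) + 29 = 2736 + 29 = 2765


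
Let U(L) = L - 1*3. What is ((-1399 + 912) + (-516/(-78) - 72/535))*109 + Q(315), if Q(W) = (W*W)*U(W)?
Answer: 214950001801/6955 ≈ 3.0906e+7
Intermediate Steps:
U(L) = -3 + L (U(L) = L - 3 = -3 + L)
Q(W) = W**2*(-3 + W) (Q(W) = (W*W)*(-3 + W) = W**2*(-3 + W))
((-1399 + 912) + (-516/(-78) - 72/535))*109 + Q(315) = ((-1399 + 912) + (-516/(-78) - 72/535))*109 + 315**2*(-3 + 315) = (-487 + (-516*(-1/78) - 72*1/535))*109 + 99225*312 = (-487 + (86/13 - 72/535))*109 + 30958200 = (-487 + 45074/6955)*109 + 30958200 = -3342011/6955*109 + 30958200 = -364279199/6955 + 30958200 = 214950001801/6955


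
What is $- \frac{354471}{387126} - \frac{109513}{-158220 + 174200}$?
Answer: $- \frac{8009962703}{1031045580} \approx -7.7688$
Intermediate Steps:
$- \frac{354471}{387126} - \frac{109513}{-158220 + 174200} = \left(-354471\right) \frac{1}{387126} - \frac{109513}{15980} = - \frac{118157}{129042} - \frac{109513}{15980} = - \frac{8009962703}{1031045580}$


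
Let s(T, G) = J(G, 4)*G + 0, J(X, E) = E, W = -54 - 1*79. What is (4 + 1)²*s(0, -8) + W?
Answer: -933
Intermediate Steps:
W = -133 (W = -54 - 79 = -133)
s(T, G) = 4*G (s(T, G) = 4*G + 0 = 4*G)
(4 + 1)²*s(0, -8) + W = (4 + 1)²*(4*(-8)) - 133 = 5²*(-32) - 133 = 25*(-32) - 133 = -800 - 133 = -933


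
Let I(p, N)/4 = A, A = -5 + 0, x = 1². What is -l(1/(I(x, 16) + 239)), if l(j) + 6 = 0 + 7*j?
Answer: 1307/219 ≈ 5.9680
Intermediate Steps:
x = 1
A = -5
I(p, N) = -20 (I(p, N) = 4*(-5) = -20)
l(j) = -6 + 7*j (l(j) = -6 + (0 + 7*j) = -6 + 7*j)
-l(1/(I(x, 16) + 239)) = -(-6 + 7/(-20 + 239)) = -(-6 + 7/219) = -1*(-1307/219) = 1307/219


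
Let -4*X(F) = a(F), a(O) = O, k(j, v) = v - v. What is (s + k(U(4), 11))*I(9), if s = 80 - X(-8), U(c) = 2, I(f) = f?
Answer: 702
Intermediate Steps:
k(j, v) = 0
X(F) = -F/4
s = 78 (s = 80 - (-1)*(-8)/4 = 80 - 1*2 = 80 - 2 = 78)
(s + k(U(4), 11))*I(9) = (78 + 0)*9 = 78*9 = 702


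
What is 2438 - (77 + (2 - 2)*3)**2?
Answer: -3491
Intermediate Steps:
2438 - (77 + (2 - 2)*3)**2 = 2438 - (77 + 0*3)**2 = 2438 - (77 + 0)**2 = 2438 - 1*77**2 = 2438 - 1*5929 = 2438 - 5929 = -3491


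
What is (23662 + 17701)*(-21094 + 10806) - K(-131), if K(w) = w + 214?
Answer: -425542627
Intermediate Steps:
K(w) = 214 + w
(23662 + 17701)*(-21094 + 10806) - K(-131) = (23662 + 17701)*(-21094 + 10806) - (214 - 131) = 41363*(-10288) - 1*83 = -425542544 - 83 = -425542627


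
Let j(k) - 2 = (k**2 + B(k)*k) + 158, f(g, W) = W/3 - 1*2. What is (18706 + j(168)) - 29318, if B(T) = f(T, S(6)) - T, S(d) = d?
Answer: -10452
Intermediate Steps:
f(g, W) = -2 + W/3 (f(g, W) = W*(1/3) - 2 = W/3 - 2 = -2 + W/3)
B(T) = -T (B(T) = (-2 + (1/3)*6) - T = (-2 + 2) - T = 0 - T = -T)
j(k) = 160 (j(k) = 2 + ((k**2 + (-k)*k) + 158) = 2 + ((k**2 - k**2) + 158) = 2 + (0 + 158) = 2 + 158 = 160)
(18706 + j(168)) - 29318 = (18706 + 160) - 29318 = 18866 - 29318 = -10452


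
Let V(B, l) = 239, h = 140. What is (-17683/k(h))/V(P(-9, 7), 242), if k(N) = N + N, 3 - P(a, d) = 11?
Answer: -17683/66920 ≈ -0.26424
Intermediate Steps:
P(a, d) = -8 (P(a, d) = 3 - 1*11 = 3 - 11 = -8)
k(N) = 2*N
(-17683/k(h))/V(P(-9, 7), 242) = -17683/(2*140)/239 = -17683/280*(1/239) = -17683*1/280*(1/239) = -17683/280*1/239 = -17683/66920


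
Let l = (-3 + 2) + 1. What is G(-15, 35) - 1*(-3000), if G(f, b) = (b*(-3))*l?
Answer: 3000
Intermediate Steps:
l = 0 (l = -1 + 1 = 0)
G(f, b) = 0 (G(f, b) = (b*(-3))*0 = -3*b*0 = 0)
G(-15, 35) - 1*(-3000) = 0 - 1*(-3000) = 0 + 3000 = 3000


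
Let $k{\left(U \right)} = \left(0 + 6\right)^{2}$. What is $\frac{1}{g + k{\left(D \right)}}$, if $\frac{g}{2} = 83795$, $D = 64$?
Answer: $\frac{1}{167626} \approx 5.9657 \cdot 10^{-6}$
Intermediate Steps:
$k{\left(U \right)} = 36$ ($k{\left(U \right)} = 6^{2} = 36$)
$g = 167590$ ($g = 2 \cdot 83795 = 167590$)
$\frac{1}{g + k{\left(D \right)}} = \frac{1}{167590 + 36} = \frac{1}{167626}$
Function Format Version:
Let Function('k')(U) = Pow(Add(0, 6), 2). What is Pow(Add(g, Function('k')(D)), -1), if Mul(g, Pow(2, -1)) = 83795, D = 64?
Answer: Rational(1, 167626) ≈ 5.9657e-6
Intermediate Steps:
Function('k')(U) = 36 (Function('k')(U) = Pow(6, 2) = 36)
g = 167590 (g = Mul(2, 83795) = 167590)
Pow(Add(g, Function('k')(D)), -1) = Pow(Add(167590, 36), -1) = Pow(167626, -1) = Rational(1, 167626)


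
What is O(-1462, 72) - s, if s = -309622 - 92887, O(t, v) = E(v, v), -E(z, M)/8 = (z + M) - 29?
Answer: 401589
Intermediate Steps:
E(z, M) = 232 - 8*M - 8*z (E(z, M) = -8*((z + M) - 29) = -8*((M + z) - 29) = -8*(-29 + M + z) = 232 - 8*M - 8*z)
O(t, v) = 232 - 16*v (O(t, v) = 232 - 8*v - 8*v = 232 - 16*v)
s = -402509
O(-1462, 72) - s = (232 - 16*72) - 1*(-402509) = (232 - 1152) + 402509 = -920 + 402509 = 401589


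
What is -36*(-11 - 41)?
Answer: 1872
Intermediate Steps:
-36*(-11 - 41) = -36*(-52) = 1872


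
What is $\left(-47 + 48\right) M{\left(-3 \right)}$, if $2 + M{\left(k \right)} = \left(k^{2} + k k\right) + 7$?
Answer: $23$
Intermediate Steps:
$M{\left(k \right)} = 5 + 2 k^{2}$ ($M{\left(k \right)} = -2 + \left(\left(k^{2} + k k\right) + 7\right) = -2 + \left(\left(k^{2} + k^{2}\right) + 7\right) = -2 + \left(2 k^{2} + 7\right) = -2 + \left(7 + 2 k^{2}\right) = 5 + 2 k^{2}$)
$\left(-47 + 48\right) M{\left(-3 \right)} = \left(-47 + 48\right) \left(5 + 2 \left(-3\right)^{2}\right) = 1 \left(5 + 2 \cdot 9\right) = 1 \left(5 + 18\right) = 1 \cdot 23 = 23$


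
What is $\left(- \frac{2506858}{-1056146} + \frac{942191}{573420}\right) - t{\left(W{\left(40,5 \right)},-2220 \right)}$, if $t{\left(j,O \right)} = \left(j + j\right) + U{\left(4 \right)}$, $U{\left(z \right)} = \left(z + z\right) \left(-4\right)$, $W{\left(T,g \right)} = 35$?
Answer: $- \frac{541600140103}{15937243140} \approx -33.983$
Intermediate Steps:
$U{\left(z \right)} = - 8 z$ ($U{\left(z \right)} = 2 z \left(-4\right) = - 8 z$)
$t{\left(j,O \right)} = -32 + 2 j$ ($t{\left(j,O \right)} = \left(j + j\right) - 32 = 2 j - 32 = -32 + 2 j$)
$\left(- \frac{2506858}{-1056146} + \frac{942191}{573420}\right) - t{\left(W{\left(40,5 \right)},-2220 \right)} = \left(- \frac{2506858}{-1056146} + \frac{942191}{573420}\right) - \left(-32 + 2 \cdot 35\right) = \left(\left(-2506858\right) \left(- \frac{1}{1056146}\right) + 942191 \cdot \frac{1}{573420}\right) - \left(-32 + 70\right) = \left(\frac{1253429}{528073} + \frac{49589}{30180}\right) - 38 = \frac{64015099217}{15937243140} - 38 = - \frac{541600140103}{15937243140}$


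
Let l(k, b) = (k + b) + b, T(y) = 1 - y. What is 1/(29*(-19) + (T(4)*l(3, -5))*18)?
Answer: -1/173 ≈ -0.0057803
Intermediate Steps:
l(k, b) = k + 2*b (l(k, b) = (b + k) + b = k + 2*b)
1/(29*(-19) + (T(4)*l(3, -5))*18) = 1/(29*(-19) + ((1 - 1*4)*(3 + 2*(-5)))*18) = 1/(-551 + ((1 - 4)*(3 - 10))*18) = 1/(-551 - 3*(-7)*18) = 1/(-551 + 21*18) = 1/(-551 + 378) = 1/(-173) = -1/173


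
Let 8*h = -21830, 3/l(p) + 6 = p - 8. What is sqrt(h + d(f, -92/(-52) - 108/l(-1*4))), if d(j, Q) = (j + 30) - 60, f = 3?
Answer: I*sqrt(11023)/2 ≈ 52.495*I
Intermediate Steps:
l(p) = 3/(-14 + p) (l(p) = 3/(-6 + (p - 8)) = 3/(-6 + (-8 + p)) = 3/(-14 + p))
h = -10915/4 (h = (1/8)*(-21830) = -10915/4 ≈ -2728.8)
d(j, Q) = -30 + j (d(j, Q) = (30 + j) - 60 = -30 + j)
sqrt(h + d(f, -92/(-52) - 108/l(-1*4))) = sqrt(-10915/4 + (-30 + 3)) = sqrt(-10915/4 - 27) = sqrt(-11023/4) = I*sqrt(11023)/2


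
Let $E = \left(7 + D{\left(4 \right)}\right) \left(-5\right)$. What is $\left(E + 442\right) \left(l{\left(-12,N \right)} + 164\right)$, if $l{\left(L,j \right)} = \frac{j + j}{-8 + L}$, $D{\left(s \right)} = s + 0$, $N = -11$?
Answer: $\frac{638937}{10} \approx 63894.0$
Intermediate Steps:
$D{\left(s \right)} = s$
$l{\left(L,j \right)} = \frac{2 j}{-8 + L}$
$E = -55$ ($E = \left(7 + 4\right) \left(-5\right) = 11 \left(-5\right) = -55$)
$\left(E + 442\right) \left(l{\left(-12,N \right)} + 164\right) = \left(-55 + 442\right) \left(2 \left(-11\right) \frac{1}{-8 - 12} + 164\right) = 387 \left(2 \left(-11\right) \frac{1}{-20} + 164\right) = 387 \left(2 \left(-11\right) \left(- \frac{1}{20}\right) + 164\right) = 387 \left(\frac{11}{10} + 164\right) = 387 \cdot \frac{1651}{10} = \frac{638937}{10}$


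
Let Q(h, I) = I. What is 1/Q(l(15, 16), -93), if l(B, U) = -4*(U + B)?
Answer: -1/93 ≈ -0.010753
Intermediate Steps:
l(B, U) = -4*B - 4*U (l(B, U) = -4*(B + U) = -4*B - 4*U)
1/Q(l(15, 16), -93) = 1/(-93) = -1/93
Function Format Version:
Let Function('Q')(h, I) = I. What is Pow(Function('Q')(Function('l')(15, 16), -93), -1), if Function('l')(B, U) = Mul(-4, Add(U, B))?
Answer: Rational(-1, 93) ≈ -0.010753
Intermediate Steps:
Function('l')(B, U) = Add(Mul(-4, B), Mul(-4, U)) (Function('l')(B, U) = Mul(-4, Add(B, U)) = Add(Mul(-4, B), Mul(-4, U)))
Pow(Function('Q')(Function('l')(15, 16), -93), -1) = Pow(-93, -1) = Rational(-1, 93)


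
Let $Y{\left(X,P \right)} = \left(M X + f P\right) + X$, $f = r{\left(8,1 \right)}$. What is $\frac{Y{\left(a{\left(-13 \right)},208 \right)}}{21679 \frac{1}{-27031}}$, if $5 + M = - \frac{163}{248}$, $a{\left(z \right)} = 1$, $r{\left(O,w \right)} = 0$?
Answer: $\frac{4460115}{768056} \approx 5.807$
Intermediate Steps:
$f = 0$
$M = - \frac{1403}{248}$ ($M = -5 - \frac{163}{248} = - \frac{1403}{248} \approx -5.6573$)
$Y{\left(X,P \right)} = - \frac{1155 X}{248}$ ($Y{\left(X,P \right)} = \left(- \frac{1403 X}{248} + 0 P\right) + X = \left(- \frac{1403 X}{248} + 0\right) + X = - \frac{1403 X}{248} + X = - \frac{1155 X}{248}$)
$\frac{Y{\left(a{\left(-13 \right)},208 \right)}}{21679 \frac{1}{-27031}} = \frac{\left(- \frac{1155}{248}\right) 1}{21679 \frac{1}{-27031}} = - \frac{1155}{248 \cdot 21679 \left(- \frac{1}{27031}\right)} = - \frac{1155}{248 \left(- \frac{21679}{27031}\right)} = \left(- \frac{1155}{248}\right) \left(- \frac{27031}{21679}\right) = \frac{4460115}{768056}$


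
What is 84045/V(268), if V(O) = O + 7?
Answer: 16809/55 ≈ 305.62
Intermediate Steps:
V(O) = 7 + O
84045/V(268) = 84045/(7 + 268) = 84045/275 = 84045*(1/275) = 16809/55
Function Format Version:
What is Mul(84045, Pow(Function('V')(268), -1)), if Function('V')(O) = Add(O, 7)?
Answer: Rational(16809, 55) ≈ 305.62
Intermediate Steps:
Function('V')(O) = Add(7, O)
Mul(84045, Pow(Function('V')(268), -1)) = Mul(84045, Pow(Add(7, 268), -1)) = Mul(84045, Pow(275, -1)) = Mul(84045, Rational(1, 275)) = Rational(16809, 55)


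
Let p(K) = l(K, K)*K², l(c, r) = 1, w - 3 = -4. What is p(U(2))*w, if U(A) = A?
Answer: -4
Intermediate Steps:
w = -1 (w = 3 - 4 = -1)
p(K) = K² (p(K) = 1*K² = K²)
p(U(2))*w = 2²*(-1) = 4*(-1) = -4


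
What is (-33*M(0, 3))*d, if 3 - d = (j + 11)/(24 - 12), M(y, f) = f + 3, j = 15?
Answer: -165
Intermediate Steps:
M(y, f) = 3 + f
d = ⅚ (d = 3 - (15 + 11)/(24 - 12) = 3 - 26/12 = 3 - 1*13/6 = 3 - 13/6 = ⅚ ≈ 0.83333)
(-33*M(0, 3))*d = -33*(3 + 3)*(⅚) = -33*6*(⅚) = -198*⅚ = -165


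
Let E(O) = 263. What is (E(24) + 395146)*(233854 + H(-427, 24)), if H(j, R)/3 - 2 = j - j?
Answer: 92470348740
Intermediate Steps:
H(j, R) = 6 (H(j, R) = 6 + 3*(j - j) = 6 + 3*0 = 6 + 0 = 6)
(E(24) + 395146)*(233854 + H(-427, 24)) = (263 + 395146)*(233854 + 6) = 395409*233860 = 92470348740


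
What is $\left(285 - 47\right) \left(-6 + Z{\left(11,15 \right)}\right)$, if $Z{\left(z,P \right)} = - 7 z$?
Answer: $-19754$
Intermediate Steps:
$\left(285 - 47\right) \left(-6 + Z{\left(11,15 \right)}\right) = \left(285 - 47\right) \left(-6 - 77\right) = 238 \left(-6 - 77\right) = 238 \left(-83\right) = -19754$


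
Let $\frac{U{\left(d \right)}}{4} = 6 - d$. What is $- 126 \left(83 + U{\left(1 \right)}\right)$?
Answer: $-12978$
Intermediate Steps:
$U{\left(d \right)} = 24 - 4 d$ ($U{\left(d \right)} = 4 \left(6 - d\right) = 24 - 4 d$)
$- 126 \left(83 + U{\left(1 \right)}\right) = - 126 \left(83 + \left(24 - 4\right)\right) = - 126 \left(83 + 20\right) = - 126 \cdot 103 = \left(-1\right) 12978 = -12978$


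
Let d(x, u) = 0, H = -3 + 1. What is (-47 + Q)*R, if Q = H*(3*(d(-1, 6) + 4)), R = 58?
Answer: -4118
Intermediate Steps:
H = -2
Q = -24 (Q = -6*(0 + 4) = -6*4 = -2*12 = -24)
(-47 + Q)*R = (-47 - 24)*58 = -71*58 = -4118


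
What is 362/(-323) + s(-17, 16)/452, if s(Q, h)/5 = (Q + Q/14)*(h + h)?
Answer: -1933642/255493 ≈ -7.5683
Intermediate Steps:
s(Q, h) = 75*Q*h/7 (s(Q, h) = 5*((Q + Q/14)*(h + h)) = 5*((Q + Q*(1/14))*(2*h)) = 5*((Q + Q/14)*(2*h)) = 5*((15*Q/14)*(2*h)) = 5*(15*Q*h/7) = 75*Q*h/7)
362/(-323) + s(-17, 16)/452 = 362/(-323) + ((75/7)*(-17)*16)/452 = 362*(-1/323) - 20400/7*1/452 = -362/323 - 5100/791 = -1933642/255493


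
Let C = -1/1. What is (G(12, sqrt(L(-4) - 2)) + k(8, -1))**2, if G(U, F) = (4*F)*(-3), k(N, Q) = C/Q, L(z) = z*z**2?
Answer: (1 - 12*I*sqrt(66))**2 ≈ -9503.0 - 195.0*I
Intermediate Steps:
C = -1 (C = -1*1 = -1)
L(z) = z**3
k(N, Q) = -1/Q
G(U, F) = -12*F
(G(12, sqrt(L(-4) - 2)) + k(8, -1))**2 = (-12*sqrt((-4)**3 - 2) - 1/(-1))**2 = (-12*sqrt(-64 - 2) - 1*(-1))**2 = (-12*I*sqrt(66) + 1)**2 = (1 - 12*I*sqrt(66))**2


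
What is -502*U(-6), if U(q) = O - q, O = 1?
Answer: -3514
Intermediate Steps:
U(q) = 1 - q
-502*U(-6) = -502*(1 - 1*(-6)) = -502*(1 + 6) = -502*7 = -3514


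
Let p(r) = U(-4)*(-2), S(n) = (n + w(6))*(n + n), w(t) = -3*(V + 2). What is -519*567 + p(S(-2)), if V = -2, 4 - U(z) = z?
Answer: -294289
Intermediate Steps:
U(z) = 4 - z
w(t) = 0 (w(t) = -3*(-2 + 2) = -3*0 = 0)
S(n) = 2*n**2 (S(n) = (n + 0)*(n + n) = n*(2*n) = 2*n**2)
p(r) = -16 (p(r) = (4 - 1*(-4))*(-2) = (4 + 4)*(-2) = 8*(-2) = -16)
-519*567 + p(S(-2)) = -519*567 - 16 = -294273 - 16 = -294289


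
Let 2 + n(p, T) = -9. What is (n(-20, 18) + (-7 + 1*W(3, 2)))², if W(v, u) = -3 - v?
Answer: 576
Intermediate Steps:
n(p, T) = -11 (n(p, T) = -2 - 9 = -11)
(n(-20, 18) + (-7 + 1*W(3, 2)))² = (-11 + (-7 + 1*(-3 - 1*3)))² = (-11 + (-7 + 1*(-3 - 3)))² = (-11 + (-7 + 1*(-6)))² = (-11 + (-7 - 6))² = (-11 - 13)² = (-24)² = 576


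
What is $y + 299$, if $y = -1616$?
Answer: $-1317$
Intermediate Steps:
$y + 299 = -1616 + 299 = -1317$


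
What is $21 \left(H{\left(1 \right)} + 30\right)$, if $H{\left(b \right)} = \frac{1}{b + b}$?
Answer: $\frac{1281}{2} \approx 640.5$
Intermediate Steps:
$H{\left(b \right)} = \frac{1}{2 b}$
$21 \left(H{\left(1 \right)} + 30\right) = 21 \left(\frac{1}{2 \cdot 1} + 30\right) = 21 \left(\frac{1}{2} \cdot 1 + 30\right) = 21 \left(\frac{1}{2} + 30\right) = 21 \cdot \frac{61}{2} = \frac{1281}{2}$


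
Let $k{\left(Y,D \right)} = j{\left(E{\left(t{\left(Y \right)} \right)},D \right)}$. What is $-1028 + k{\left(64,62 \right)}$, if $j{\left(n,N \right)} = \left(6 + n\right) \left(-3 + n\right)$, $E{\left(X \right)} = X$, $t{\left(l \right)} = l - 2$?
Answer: $2984$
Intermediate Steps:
$t{\left(l \right)} = -2 + l$
$j{\left(n,N \right)} = \left(-3 + n\right) \left(6 + n\right)$
$k{\left(Y,D \right)} = -24 + \left(-2 + Y\right)^{2} + 3 Y$ ($k{\left(Y,D \right)} = -18 + \left(-2 + Y\right)^{2} + 3 \left(-2 + Y\right) = -18 + \left(-2 + Y\right)^{2} + \left(-6 + 3 Y\right) = -24 + \left(-2 + Y\right)^{2} + 3 Y$)
$-1028 + k{\left(64,62 \right)} = -1028 - \left(84 - 4096\right) = -1028 - -4012 = -1028 + 4012 = 2984$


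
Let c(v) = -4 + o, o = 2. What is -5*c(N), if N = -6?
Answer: 10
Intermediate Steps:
c(v) = -2 (c(v) = -4 + 2 = -2)
-5*c(N) = -5*(-2) = 10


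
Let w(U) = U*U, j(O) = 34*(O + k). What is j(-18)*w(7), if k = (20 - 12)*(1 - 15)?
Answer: -216580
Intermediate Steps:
k = -112 (k = 8*(-14) = -112)
j(O) = -3808 + 34*O (j(O) = 34*(O - 112) = 34*(-112 + O) = -3808 + 34*O)
w(U) = U**2
j(-18)*w(7) = (-3808 + 34*(-18))*7**2 = (-3808 - 612)*49 = -4420*49 = -216580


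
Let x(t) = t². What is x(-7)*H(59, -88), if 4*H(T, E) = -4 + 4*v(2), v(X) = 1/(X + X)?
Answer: -147/4 ≈ -36.750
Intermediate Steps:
v(X) = 1/(2*X)
H(T, E) = -¾ (H(T, E) = (-4 + 4*((½)/2))/4 = (-4 + 4*((½)*(½)))/4 = (-4 + 4*(¼))/4 = (-4 + 1)/4 = (¼)*(-3) = -¾)
x(-7)*H(59, -88) = (-7)²*(-¾) = 49*(-¾) = -147/4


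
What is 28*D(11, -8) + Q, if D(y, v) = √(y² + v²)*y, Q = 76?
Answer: 76 + 308*√185 ≈ 4265.3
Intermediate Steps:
D(y, v) = y*√(v² + y²) (D(y, v) = √(v² + y²)*y = y*√(v² + y²))
28*D(11, -8) + Q = 28*(11*√((-8)² + 11²)) + 76 = 28*(11*√(64 + 121)) + 76 = 28*(11*√185) + 76 = 308*√185 + 76 = 76 + 308*√185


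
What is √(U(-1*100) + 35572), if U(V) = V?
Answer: 4*√2217 ≈ 188.34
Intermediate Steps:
√(U(-1*100) + 35572) = √(-1*100 + 35572) = √(-100 + 35572) = √35472 = 4*√2217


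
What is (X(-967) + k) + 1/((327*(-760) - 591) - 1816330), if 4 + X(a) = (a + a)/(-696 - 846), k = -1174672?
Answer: -1870616685220760/1592455011 ≈ -1.1747e+6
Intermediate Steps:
X(a) = -4 - a/771 (X(a) = -4 + (a + a)/(-696 - 846) = -4 + (2*a)/(-1542) = -4 + (2*a)*(-1/1542) = -4 - a/771)
(X(-967) + k) + 1/((327*(-760) - 591) - 1816330) = ((-4 - 1/771*(-967)) - 1174672) + 1/((327*(-760) - 591) - 1816330) = ((-4 + 967/771) - 1174672) + 1/((-248520 - 591) - 1816330) = (-2117/771 - 1174672) + 1/(-249111 - 1816330) = -905674229/771 + 1/(-2065441) = -905674229/771 - 1/2065441 = -1870616685220760/1592455011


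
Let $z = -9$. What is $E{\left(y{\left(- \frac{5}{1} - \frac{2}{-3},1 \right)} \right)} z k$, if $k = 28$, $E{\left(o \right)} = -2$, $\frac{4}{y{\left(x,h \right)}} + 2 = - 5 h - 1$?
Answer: $504$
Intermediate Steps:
$y{\left(x,h \right)} = \frac{4}{-3 - 5 h}$ ($y{\left(x,h \right)} = \frac{4}{-2 - \left(1 + 5 h\right)} = \frac{4}{-3 - 5 h}$)
$E{\left(y{\left(- \frac{5}{1} - \frac{2}{-3},1 \right)} \right)} z k = \left(-2\right) \left(-9\right) 28 = 18 \cdot 28 = 504$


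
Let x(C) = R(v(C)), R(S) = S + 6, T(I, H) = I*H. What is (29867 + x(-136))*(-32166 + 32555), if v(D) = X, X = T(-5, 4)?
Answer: 11612817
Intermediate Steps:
T(I, H) = H*I
X = -20 (X = 4*(-5) = -20)
v(D) = -20
R(S) = 6 + S
x(C) = -14 (x(C) = 6 - 20 = -14)
(29867 + x(-136))*(-32166 + 32555) = (29867 - 14)*(-32166 + 32555) = 29853*389 = 11612817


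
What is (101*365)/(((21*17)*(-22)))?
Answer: -36865/7854 ≈ -4.6938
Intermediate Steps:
(101*365)/(((21*17)*(-22))) = 36865/((357*(-22))) = 36865/(-7854) = 36865*(-1/7854) = -36865/7854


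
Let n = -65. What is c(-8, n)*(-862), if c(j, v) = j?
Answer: 6896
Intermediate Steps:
c(-8, n)*(-862) = -8*(-862) = 6896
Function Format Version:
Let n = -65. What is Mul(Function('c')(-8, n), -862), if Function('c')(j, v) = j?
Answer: 6896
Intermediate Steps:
Mul(Function('c')(-8, n), -862) = Mul(-8, -862) = 6896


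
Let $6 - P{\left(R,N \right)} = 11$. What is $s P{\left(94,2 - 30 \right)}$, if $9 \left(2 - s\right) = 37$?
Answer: $\frac{95}{9} \approx 10.556$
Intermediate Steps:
$P{\left(R,N \right)} = -5$ ($P{\left(R,N \right)} = 6 - 11 = -5$)
$s = - \frac{19}{9}$ ($s = 2 - \frac{37}{9} = - \frac{19}{9} \approx -2.1111$)
$s P{\left(94,2 - 30 \right)} = \left(- \frac{19}{9}\right) \left(-5\right) = \frac{95}{9}$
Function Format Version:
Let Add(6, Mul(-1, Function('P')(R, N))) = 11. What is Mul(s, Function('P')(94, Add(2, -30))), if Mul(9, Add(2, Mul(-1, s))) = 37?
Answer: Rational(95, 9) ≈ 10.556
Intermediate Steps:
Function('P')(R, N) = -5 (Function('P')(R, N) = Add(6, Mul(-1, 11)) = Add(6, -11) = -5)
s = Rational(-19, 9) (s = Add(2, Mul(Rational(-1, 9), 37)) = Add(2, Rational(-37, 9)) = Rational(-19, 9) ≈ -2.1111)
Mul(s, Function('P')(94, Add(2, -30))) = Mul(Rational(-19, 9), -5) = Rational(95, 9)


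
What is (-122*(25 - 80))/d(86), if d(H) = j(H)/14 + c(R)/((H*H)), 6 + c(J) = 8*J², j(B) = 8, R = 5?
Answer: 173695060/15471 ≈ 11227.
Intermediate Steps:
c(J) = -6 + 8*J²
d(H) = 4/7 + 194/H² (d(H) = 8/14 + (-6 + 8*5²)/((H*H)) = 8*(1/14) + (-6 + 8*25)/(H²) = 4/7 + (-6 + 200)/H² = 4/7 + 194/H²)
(-122*(25 - 80))/d(86) = (-122*(25 - 80))/(4/7 + 194/86²) = (-122*(-55))/(4/7 + 194*(1/7396)) = 6710/(4/7 + 97/3698) = 6710/(15471/25886) = 6710*(25886/15471) = 173695060/15471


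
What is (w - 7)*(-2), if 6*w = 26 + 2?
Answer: 14/3 ≈ 4.6667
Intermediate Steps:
w = 14/3 (w = (26 + 2)/6 = (⅙)*28 = 14/3 ≈ 4.6667)
(w - 7)*(-2) = (14/3 - 7)*(-2) = -7/3*(-2) = 14/3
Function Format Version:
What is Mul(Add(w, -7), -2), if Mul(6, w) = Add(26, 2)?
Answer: Rational(14, 3) ≈ 4.6667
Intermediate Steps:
w = Rational(14, 3) (w = Mul(Rational(1, 6), Add(26, 2)) = Mul(Rational(1, 6), 28) = Rational(14, 3) ≈ 4.6667)
Mul(Add(w, -7), -2) = Mul(Add(Rational(14, 3), -7), -2) = Mul(Rational(-7, 3), -2) = Rational(14, 3)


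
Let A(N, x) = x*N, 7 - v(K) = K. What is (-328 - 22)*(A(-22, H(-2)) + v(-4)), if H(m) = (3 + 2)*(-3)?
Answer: -119350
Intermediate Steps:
H(m) = -15 (H(m) = 5*(-3) = -15)
v(K) = 7 - K
A(N, x) = N*x
(-328 - 22)*(A(-22, H(-2)) + v(-4)) = (-328 - 22)*(-22*(-15) + (7 - 1*(-4))) = -350*(330 + (7 + 4)) = -350*(330 + 11) = -350*341 = -119350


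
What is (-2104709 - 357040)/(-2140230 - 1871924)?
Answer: 2461749/4012154 ≈ 0.61357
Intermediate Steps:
(-2104709 - 357040)/(-2140230 - 1871924) = -2461749/(-4012154) = -2461749*(-1/4012154) = 2461749/4012154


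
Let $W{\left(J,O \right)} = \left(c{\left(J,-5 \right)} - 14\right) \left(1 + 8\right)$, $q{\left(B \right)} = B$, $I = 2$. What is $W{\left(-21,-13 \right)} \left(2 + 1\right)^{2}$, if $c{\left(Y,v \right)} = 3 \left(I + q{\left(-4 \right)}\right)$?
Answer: $-1620$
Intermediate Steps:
$c{\left(Y,v \right)} = -6$ ($c{\left(Y,v \right)} = 3 \left(2 - 4\right) = 3 \left(-2\right) = -6$)
$W{\left(J,O \right)} = -180$ ($W{\left(J,O \right)} = \left(-6 - 14\right) \left(1 + 8\right) = \left(-20\right) 9 = -180$)
$W{\left(-21,-13 \right)} \left(2 + 1\right)^{2} = - 180 \left(2 + 1\right)^{2} = - 180 \cdot 3^{2} = \left(-180\right) 9 = -1620$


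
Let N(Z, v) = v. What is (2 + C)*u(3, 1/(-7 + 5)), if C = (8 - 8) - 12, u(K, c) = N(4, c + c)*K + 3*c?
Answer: 45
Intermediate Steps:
u(K, c) = 3*c + 2*K*c (u(K, c) = (c + c)*K + 3*c = (2*c)*K + 3*c = 2*K*c + 3*c = 3*c + 2*K*c)
C = -12 (C = 0 - 12 = -12)
(2 + C)*u(3, 1/(-7 + 5)) = (2 - 12)*((3 + 2*3)/(-7 + 5)) = -10*(3 + 6)/(-2) = -(-5)*9 = -10*(-9/2) = 45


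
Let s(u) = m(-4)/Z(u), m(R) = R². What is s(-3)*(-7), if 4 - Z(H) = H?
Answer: -16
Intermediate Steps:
Z(H) = 4 - H
s(u) = 16/(4 - u) (s(u) = (-4)²/(4 - u) = 16/(4 - u))
s(-3)*(-7) = -16/(-4 - 3)*(-7) = -16/(-7)*(-7) = -16*(-⅐)*(-7) = (16/7)*(-7) = -16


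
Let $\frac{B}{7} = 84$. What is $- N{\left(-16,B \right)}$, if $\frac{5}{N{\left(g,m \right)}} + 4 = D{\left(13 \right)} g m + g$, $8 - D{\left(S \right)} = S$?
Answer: $- \frac{1}{9404} \approx -0.00010634$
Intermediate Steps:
$B = 588$ ($B = 7 \cdot 84 = 588$)
$D{\left(S \right)} = 8 - S$
$N{\left(g,m \right)} = \frac{5}{-4 + g - 5 g m}$ ($N{\left(g,m \right)} = \frac{5}{-4 + \left(\left(8 - 13\right) g m + g\right)} = \frac{5}{-4 + \left(- 5 g m + g\right)} = \frac{5}{-4 - \left(- g + 5 g m\right)} = \frac{5}{-4 + g - 5 g m}$)
$- N{\left(-16,B \right)} = - \frac{-5}{4 - -16 + 5 \left(-16\right) 588} = - \frac{-5}{4 + 16 - 47040} = - \frac{-5}{-47020} = - \frac{\left(-5\right) \left(-1\right)}{47020} = \left(-1\right) \frac{1}{9404} = - \frac{1}{9404}$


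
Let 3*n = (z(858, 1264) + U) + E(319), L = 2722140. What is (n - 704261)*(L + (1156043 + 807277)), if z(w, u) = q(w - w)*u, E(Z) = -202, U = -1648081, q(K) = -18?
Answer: -5909642628760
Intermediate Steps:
z(w, u) = -18*u
n = -1671035/3 (n = ((-18*1264 - 1648081) - 202)/3 = ((-22752 - 1648081) - 202)/3 = (-1670833 - 202)/3 = (⅓)*(-1671035) = -1671035/3 ≈ -5.5701e+5)
(n - 704261)*(L + (1156043 + 807277)) = (-1671035/3 - 704261)*(2722140 + (1156043 + 807277)) = -3783818*(2722140 + 1963320)/3 = -3783818/3*4685460 = -5909642628760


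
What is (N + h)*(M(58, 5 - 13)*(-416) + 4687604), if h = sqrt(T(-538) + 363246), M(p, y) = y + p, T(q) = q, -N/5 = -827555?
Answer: 19310184921100 + 9333608*sqrt(90677) ≈ 1.9313e+13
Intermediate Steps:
N = 4137775 (N = -5*(-827555) = 4137775)
M(p, y) = p + y
h = 2*sqrt(90677) (h = sqrt(-538 + 363246) = sqrt(362708) = 2*sqrt(90677) ≈ 602.25)
(N + h)*(M(58, 5 - 13)*(-416) + 4687604) = (4137775 + 2*sqrt(90677))*((58 + (5 - 13))*(-416) + 4687604) = (4137775 + 2*sqrt(90677))*((58 - 8)*(-416) + 4687604) = (4137775 + 2*sqrt(90677))*(50*(-416) + 4687604) = (4137775 + 2*sqrt(90677))*(-20800 + 4687604) = (4137775 + 2*sqrt(90677))*4666804 = 19310184921100 + 9333608*sqrt(90677)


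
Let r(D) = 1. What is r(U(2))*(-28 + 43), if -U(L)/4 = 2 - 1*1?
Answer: 15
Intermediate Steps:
U(L) = -4 (U(L) = -4*(2 - 1*1) = -4*(2 - 1) = -4*1 = -4)
r(U(2))*(-28 + 43) = 1*(-28 + 43) = 1*15 = 15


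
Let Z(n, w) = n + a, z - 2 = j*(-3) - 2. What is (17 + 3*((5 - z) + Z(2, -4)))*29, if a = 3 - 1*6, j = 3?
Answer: 1624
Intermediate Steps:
z = -9 (z = 2 + (3*(-3) - 2) = 2 + (-9 - 2) = 2 - 11 = -9)
a = -3 (a = 3 - 6 = -3)
Z(n, w) = -3 + n (Z(n, w) = n - 3 = -3 + n)
(17 + 3*((5 - z) + Z(2, -4)))*29 = (17 + 3*((5 - 1*(-9)) + (-3 + 2)))*29 = (17 + 3*((5 + 9) - 1))*29 = (17 + 3*(14 - 1))*29 = (17 + 3*13)*29 = (17 + 39)*29 = 56*29 = 1624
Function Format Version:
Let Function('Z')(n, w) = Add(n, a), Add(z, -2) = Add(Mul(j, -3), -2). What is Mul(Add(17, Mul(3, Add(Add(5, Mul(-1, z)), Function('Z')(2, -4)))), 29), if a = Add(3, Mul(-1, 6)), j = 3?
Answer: 1624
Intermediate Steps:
z = -9 (z = Add(2, Add(Mul(3, -3), -2)) = Add(2, Add(-9, -2)) = Add(2, -11) = -9)
a = -3 (a = Add(3, -6) = -3)
Function('Z')(n, w) = Add(-3, n) (Function('Z')(n, w) = Add(n, -3) = Add(-3, n))
Mul(Add(17, Mul(3, Add(Add(5, Mul(-1, z)), Function('Z')(2, -4)))), 29) = Mul(Add(17, Mul(3, Add(Add(5, Mul(-1, -9)), Add(-3, 2)))), 29) = Mul(Add(17, Mul(3, Add(Add(5, 9), -1))), 29) = Mul(Add(17, Mul(3, Add(14, -1))), 29) = Mul(Add(17, Mul(3, 13)), 29) = Mul(Add(17, 39), 29) = Mul(56, 29) = 1624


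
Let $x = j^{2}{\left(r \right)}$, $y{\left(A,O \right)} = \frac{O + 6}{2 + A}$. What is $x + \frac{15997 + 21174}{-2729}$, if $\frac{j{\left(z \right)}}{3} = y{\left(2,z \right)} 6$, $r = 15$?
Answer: $\frac{97333925}{10916} \approx 8916.6$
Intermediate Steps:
$y{\left(A,O \right)} = \frac{6 + O}{2 + A}$
$j{\left(z \right)} = 27 + \frac{9 z}{2}$ ($j{\left(z \right)} = 3 \frac{6 + z}{2 + 2} \cdot 6 = 3 \frac{6 + z}{4} \cdot 6 = 3 \left(\frac{3}{2} + \frac{z}{4}\right) 6 = 3 \left(9 + \frac{3 z}{2}\right) = 27 + \frac{9 z}{2}$)
$x = \frac{35721}{4}$ ($x = \left(27 + \frac{9}{2} \cdot 15\right)^{2} = \left(27 + \frac{135}{2}\right)^{2} = \left(\frac{189}{2}\right)^{2} = \frac{35721}{4} \approx 8930.3$)
$x + \frac{15997 + 21174}{-2729} = \frac{35721}{4} + \frac{15997 + 21174}{-2729} = \frac{35721}{4} + 37171 \left(- \frac{1}{2729}\right) = \frac{35721}{4} - \frac{37171}{2729} = \frac{97333925}{10916}$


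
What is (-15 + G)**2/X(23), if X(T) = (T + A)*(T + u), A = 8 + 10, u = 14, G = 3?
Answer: 144/1517 ≈ 0.094924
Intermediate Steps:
A = 18
X(T) = (14 + T)*(18 + T) (X(T) = (T + 18)*(T + 14) = (18 + T)*(14 + T) = (14 + T)*(18 + T))
(-15 + G)**2/X(23) = (-15 + 3)**2/(252 + 23**2 + 32*23) = (-12)**2/(252 + 529 + 736) = 144/1517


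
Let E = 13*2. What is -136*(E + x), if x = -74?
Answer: 6528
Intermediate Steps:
E = 26
-136*(E + x) = -136*(26 - 74) = -136*(-48) = 6528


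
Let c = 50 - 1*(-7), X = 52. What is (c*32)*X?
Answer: 94848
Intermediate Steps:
c = 57 (c = 50 + 7 = 57)
(c*32)*X = (57*32)*52 = 1824*52 = 94848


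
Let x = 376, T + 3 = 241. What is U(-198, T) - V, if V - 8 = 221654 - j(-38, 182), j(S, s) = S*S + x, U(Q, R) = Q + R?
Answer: -219802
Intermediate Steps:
T = 238 (T = -3 + 241 = 238)
j(S, s) = 376 + S² (j(S, s) = S*S + 376 = S² + 376 = 376 + S²)
V = 219842 (V = 8 + (221654 - (376 + (-38)²)) = 8 + (221654 - (376 + 1444)) = 8 + (221654 - 1*1820) = 8 + (221654 - 1820) = 8 + 219834 = 219842)
U(-198, T) - V = (-198 + 238) - 1*219842 = 40 - 219842 = -219802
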